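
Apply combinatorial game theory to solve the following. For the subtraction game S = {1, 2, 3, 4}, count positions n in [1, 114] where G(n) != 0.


Subtraction set S = {1, 2, 3, 4}, so G(n) = n mod 5.
G(n) = 0 when n is a multiple of 5.
Multiples of 5 in [1, 114]: 22
N-positions (nonzero Grundy) = 114 - 22 = 92

92


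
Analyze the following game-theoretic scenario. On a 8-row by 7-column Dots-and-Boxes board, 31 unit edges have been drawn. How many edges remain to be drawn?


Grid: 8 x 7 boxes, i.e. 9 rows and 8 columns of dots.
Horizontal edges: (rows + 1) * cols = 9 * 7 = 63
Vertical edges: rows * (cols + 1) = 8 * 8 = 64
Total edges: 63 + 64 = 127
Edges drawn: 31
Remaining: 127 - 31 = 96

96


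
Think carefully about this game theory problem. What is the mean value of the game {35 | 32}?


Game = {35 | 32}, a switch {a | b} with numbers a > b.
Its thermograph has left wall a - t and right wall b + t, which meet at t = (a - b)/2, where both equal (a + b)/2. So the mast (mean value) is at (a + b)/2.
Mean = (35 + (32))/2 = 67/2 = 67/2

67/2


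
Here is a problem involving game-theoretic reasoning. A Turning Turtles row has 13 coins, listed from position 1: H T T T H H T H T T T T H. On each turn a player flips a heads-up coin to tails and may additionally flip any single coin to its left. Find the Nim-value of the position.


Coins: H T T T H H T H T T T T H
Key fact: a single head at position k behaves exactly like a Nim heap of size k (turning it to T and optionally flipping a coin at j < k corresponds to moving the heap from k to j, or to 0), and heads combine as a disjunctive sum (two heads at the same place would cancel, matching j XOR j = 0). So the Nim-value is the XOR of the 1-indexed positions of the heads.
Face-up positions (1-indexed): [1, 5, 6, 8, 13]
XOR 0 with 1: 0 XOR 1 = 1
XOR 1 with 5: 1 XOR 5 = 4
XOR 4 with 6: 4 XOR 6 = 2
XOR 2 with 8: 2 XOR 8 = 10
XOR 10 with 13: 10 XOR 13 = 7
Nim-value = 7

7


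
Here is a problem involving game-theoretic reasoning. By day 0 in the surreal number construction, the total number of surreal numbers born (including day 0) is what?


Day 0: {|} = 0 is born. Count = 1.
Day n: the number of surreal numbers born by day n is 2^(n+1) - 1.
By day 0: 2^1 - 1 = 1
By day 0: 1 surreal numbers.

1


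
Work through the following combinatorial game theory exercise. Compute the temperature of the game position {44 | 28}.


The game is {44 | 28}, a switch {a | b} with numbers a > b.
Cooling {a | b} by t gives {a - t | b + t}, which stops being hot when a - t = b + t, i.e. at t = (a - b)/2. So the temperature of a switch is (a - b)/2.
Temperature = (Left option - Right option) / 2
= (44 - (28)) / 2
= 16 / 2
= 8

8


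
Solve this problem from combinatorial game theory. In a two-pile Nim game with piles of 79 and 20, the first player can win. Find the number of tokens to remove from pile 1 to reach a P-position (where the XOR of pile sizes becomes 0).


Piles: 79 and 20
Current XOR: 79 XOR 20 = 91 (non-zero, so this is an N-position).
To make the XOR zero, we need to find a move that balances the piles.
For pile 1 (size 79): target = 79 XOR 91 = 20
We reduce pile 1 from 79 to 20.
Tokens removed: 79 - 20 = 59
Verification: 20 XOR 20 = 0

59


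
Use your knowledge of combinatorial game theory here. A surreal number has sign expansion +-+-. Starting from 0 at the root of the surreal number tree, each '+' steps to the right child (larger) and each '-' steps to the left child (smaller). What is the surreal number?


Sign expansion: +-+-
Rule: track bounds (lo, hi), initially (-inf, +inf). On '+', the current value becomes lo and we move to the simplest number in (value, hi): value + 1 if hi = +inf, otherwise the midpoint (value + hi)/2. On '-', the current value becomes hi and we move to value - 1 if lo = -inf, otherwise the midpoint (lo + value)/2.
Start at 0.
Step 1: sign = +, move right. Bounds: (0, +inf). Value = 1
Step 2: sign = -, move left. Bounds: (0, 1). Value = 1/2
Step 3: sign = +, move right. Bounds: (1/2, 1). Value = 3/4
Step 4: sign = -, move left. Bounds: (1/2, 3/4). Value = 5/8
The surreal number with sign expansion +-+- is 5/8.

5/8


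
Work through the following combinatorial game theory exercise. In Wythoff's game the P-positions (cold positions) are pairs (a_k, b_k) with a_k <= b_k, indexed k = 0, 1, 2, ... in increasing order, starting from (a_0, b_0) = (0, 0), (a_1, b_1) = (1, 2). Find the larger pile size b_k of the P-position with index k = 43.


By Wythoff's theorem, a_k = floor(k * phi) and b_k = floor(k * phi^2) = a_k + k, where phi = (1 + sqrt(5))/2 is the golden ratio.
phi = (1 + sqrt(5))/2 = 1.618034
phi^2 = phi + 1 = 2.618034
k = 43
k * phi^2 = 43 * 2.618034 = 112.575462
b_43 = floor(k * phi^2) = 112 (check: a_43 + k = 69 + 43 = 112)

112


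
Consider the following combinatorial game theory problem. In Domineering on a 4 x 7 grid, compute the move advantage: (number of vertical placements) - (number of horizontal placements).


Board is 4 x 7 (rows x cols).
Left (vertical) placements: (rows-1) * cols = 3 * 7 = 21
Right (horizontal) placements: rows * (cols-1) = 4 * 6 = 24
Advantage = Left - Right = 21 - 24 = -3

-3


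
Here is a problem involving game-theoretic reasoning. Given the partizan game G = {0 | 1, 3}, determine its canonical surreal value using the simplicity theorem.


Left options: {0}, max = 0
Right options: {1, 3}, min = 1
All options are numbers and max(Left) < min(Right), so by the simplicity theorem the value is the simplest (earliest-born) number strictly between 0 and 1.
No integer lies strictly between 0 and 1, so the value is the dyadic rational m/2^k in the interval with the smallest k (then m odd); search k = 1, 2, ...:
Denominator 2: 1/2 lies strictly between 0 and 1 -- found.
The simplest number in the interval is 1/2.
Game value = 1/2

1/2


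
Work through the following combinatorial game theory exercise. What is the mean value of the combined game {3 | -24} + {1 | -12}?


G1 = {3 | -24}, G2 = {1 | -12}
Each is a switch {a | b} with numbers a > b; its mean value is (a + b)/2, and mean value is additive over game sums: m(G1 + G2) = m(G1) + m(G2).
Mean of G1 = (3 + (-24))/2 = -21/2 = -21/2
Mean of G2 = (1 + (-12))/2 = -11/2 = -11/2
Mean of G1 + G2 = -21/2 + -11/2 = -16

-16


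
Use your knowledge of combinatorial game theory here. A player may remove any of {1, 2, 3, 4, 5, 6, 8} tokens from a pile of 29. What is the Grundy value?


The subtraction set is S = {1, 2, 3, 4, 5, 6, 8}.
G(k) = mex{ G(k - s) : s in S, s <= k }. We compute iteratively: G(0) = 0.
G(1) = mex({0}) = 1
G(2) = mex({0, 1}) = 2
G(3) = mex({0, 1, 2}) = 3
G(4) = mex({0, 1, 2, 3}) = 4
G(5) = mex({0, 1, 2, 3, 4}) = 5
G(6) = mex({0, 1, 2, 3, 4, 5}) = 6
G(7) = mex({1, 2, 3, 4, 5, 6}) = 0
G(8) = mex({0, 2, 3, 4, 5, 6}) = 1
G(9) = mex({0, 1, 3, 4, 5, 6}) = 2
G(10) = mex({0, 1, 2, 4, 5, 6}) = 3
G(11) = mex({0, 1, 2, 3, 5, 6}) = 4
G(12) = mex({0, 1, 2, 3, 4, 6}) = 5
G(13) = mex({0, 1, 2, 3, 4, 5}) = 6
G(14) = mex({1, 2, 3, 4, 5, 6}) = 0
Observe that G(7)..G(14) = 0, 1, 2, 3, 4, 5, 6, 0 repeats G(0)..G(7) = 0, 1, 2, 3, 4, 5, 6, 0.
For k >= max(S) = 8, G(k) is determined by the previous 8 values G(k-8)..G(k-1); a window of 8 consecutive values has recurred shifted by 7, so by induction G(k + 7) = G(k) for all k >= 0: the sequence is periodic from the start with period 7.
One period: G(0..6) = 0, 1, 2, 3, 4, 5, 6.
29 mod 7 = 1, so G(29) = G(1) = 1.

1


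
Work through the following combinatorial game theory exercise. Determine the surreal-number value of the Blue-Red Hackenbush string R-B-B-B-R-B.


Edges (from ground): R-B-B-B-R-B
By Berlekamp's sign-expansion rule, a Blue-Red Hackenbush stalk has the value of the surreal number whose sign sequence is the edge sequence with B -> + and R -> -.
Sign sequence: -+++-+
Trace the sign expansion in the surreal number tree, starting from 0:
Edge 1: R (sign -) -> bounds (-inf, 0), value = -1
Edge 2: B (sign +) -> bounds (-1, 0), value = -1/2
Edge 3: B (sign +) -> bounds (-1/2, 0), value = -1/4
Edge 4: B (sign +) -> bounds (-1/4, 0), value = -1/8
Edge 5: R (sign -) -> bounds (-1/4, -1/8), value = -3/16
Edge 6: B (sign +) -> bounds (-3/16, -1/8), value = -5/32
Game value = -5/32

-5/32


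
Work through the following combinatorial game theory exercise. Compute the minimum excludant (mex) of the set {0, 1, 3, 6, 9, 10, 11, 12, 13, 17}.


Set = {0, 1, 3, 6, 9, 10, 11, 12, 13, 17}
0 is in the set.
1 is in the set.
2 is NOT in the set. This is the mex.
mex = 2

2


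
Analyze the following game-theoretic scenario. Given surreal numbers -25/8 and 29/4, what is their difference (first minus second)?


x = -25/8, y = 29/4
Converting to common denominator: 8
x = -25/8, y = 58/8
x - y = -25/8 - 29/4 = -83/8

-83/8


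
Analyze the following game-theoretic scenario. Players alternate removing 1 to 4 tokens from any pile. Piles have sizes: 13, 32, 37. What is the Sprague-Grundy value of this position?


Subtraction set: {1, 2, 3, 4}
For this subtraction set, G(n) = n mod 5 (period = max + 1 = 5).
Pile 1 (size 13): G(13) = 13 mod 5 = 3
Pile 2 (size 32): G(32) = 32 mod 5 = 2
Pile 3 (size 37): G(37) = 37 mod 5 = 2
Total Grundy value = XOR of all: 3 XOR 2 XOR 2 = 3

3


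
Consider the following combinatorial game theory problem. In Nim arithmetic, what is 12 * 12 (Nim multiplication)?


Nim multiplication is bilinear over XOR: (u XOR v) * w = (u*w) XOR (v*w).
So we split each operand into its bit components and XOR the pairwise Nim products.
12 = 4 + 8 (as XOR of powers of 2).
12 = 4 + 8 (as XOR of powers of 2).
Using the standard Nim-product table on single bits:
  2*2 = 3,   2*4 = 8,   2*8 = 12,
  4*4 = 6,   4*8 = 11,  8*8 = 13,
and  1*x = x (identity), k*l = l*k (commutative).
Pairwise Nim products:
  4 * 4 = 6
  4 * 8 = 11
  8 * 4 = 11
  8 * 8 = 13
XOR them: 6 XOR 11 XOR 11 XOR 13 = 11.
Result: 12 * 12 = 11 (in Nim).

11


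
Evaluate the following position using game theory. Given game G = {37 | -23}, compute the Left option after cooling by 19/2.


Original game: {37 | -23} (a switch {a | b} with a > b).
Cooling by t (for t below the temperature (a - b)/2 = 30) taxes each move by t: {a | b} cooled by t is {a - t | b + t}.
Cooling amount: t = 19/2
Cooled Left option: 37 - 19/2 = 55/2
Cooled Right option: -23 + 19/2 = -27/2
Cooled game: {55/2 | -27/2}
Left option = 55/2

55/2


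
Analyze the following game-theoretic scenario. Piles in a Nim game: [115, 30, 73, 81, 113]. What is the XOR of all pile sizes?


We need the XOR (exclusive or) of all pile sizes.
After XOR-ing pile 1 (size 115): 0 XOR 115 = 115
After XOR-ing pile 2 (size 30): 115 XOR 30 = 109
After XOR-ing pile 3 (size 73): 109 XOR 73 = 36
After XOR-ing pile 4 (size 81): 36 XOR 81 = 117
After XOR-ing pile 5 (size 113): 117 XOR 113 = 4
The Nim-value of this position is 4.

4


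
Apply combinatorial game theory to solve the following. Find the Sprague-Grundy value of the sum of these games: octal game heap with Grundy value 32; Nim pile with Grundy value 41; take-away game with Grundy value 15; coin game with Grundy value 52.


By the Sprague-Grundy theorem, the Grundy value of a sum of games is the XOR of individual Grundy values.
octal game heap: Grundy value = 32. Running XOR: 0 XOR 32 = 32
Nim pile: Grundy value = 41. Running XOR: 32 XOR 41 = 9
take-away game: Grundy value = 15. Running XOR: 9 XOR 15 = 6
coin game: Grundy value = 52. Running XOR: 6 XOR 52 = 50
The combined Grundy value is 50.

50


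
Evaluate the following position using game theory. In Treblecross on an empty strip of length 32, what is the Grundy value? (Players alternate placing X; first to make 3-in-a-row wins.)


Treblecross: place X on empty cells; 3-in-a-row wins.
Playing within two cells of an existing X lets the opponent win at once, so sensible play treats the cells i-2..i+2 around each X as dead. The player left with no safe cell loses, so this is a normal-play take-away game on strips of safe cells.
Placing X at cell i (0-indexed) of a strip of k safe cells leaves independent strips of sizes max(0, i-2) and max(0, k-i-3). Hence G(k) = mex{ G(max(0,i-2)) XOR G(max(0,k-i-3)) : 0 <= i < k }, with G(0) = 0.
G(1): splits (0,0):0^0=0 -> mex({0}) = 1
G(2): splits (0,0):0^0=0 -> mex({0}) = 1
G(3): splits (0,0):0^0=0 -> mex({0}) = 1
G(4): splits (0,1):0^1=1 (0,0):0^0=0 -> mex({0, 1}) = 2
G(5): splits (0,2):0^1=1 (0,1):0^1=1 (0,0):0^0=0 -> mex({0, 1}) = 2
G(6) = mex({1}) = 0
G(7) = mex({0, 1, 2}) = 3
G(8) = mex({0, 1, 2}) = 3
G(9) = mex({0, 2}) = 1
G(10) = mex({0, 2, 3}) = 1
G(11) = mex({0, 3}) = 1
G(12) = mex({1, 3}) = 0
G(13) = mex({0, 1, 2, 3}) = 4
G(14) = mex({0, 1, 2}) = 3
G(15) = mex({0, 1, 2}) = 3
G(16) = mex({0, 1, 2, 4}) = 3
G(17) = mex({0, 1, 3, 4}) = 2
G(18) = mex({0, 1, 3, 4}) = 2
G(19) = mex({0, 1, 3, 5}) = 2
G(20) = mex({0, 1, 2, 3, 5}) = 4
G(21) = mex({0, 1, 2, 3, 5}) = 4
G(22) = mex({1, 2, 6}) = 0
G(23) = mex({0, 1, 2, 3, 4, 6}) = 5
G(24) = mex({0, 1, 2, 3, 4}) = 5
G(25) = mex({0, 1, 3, 4, 7}) = 2
G(26) = mex({0, 1, 3, 4, 5, 7}) = 2
G(27) = mex({0, 1, 3, 5}) = 2
G(28) = mex({0, 1, 2, 5}) = 3
G(29) = mex({0, 1, 2, 4, 5, 6}) = 3
G(30) = mex({1, 2, 4, 6}) = 0
G(31) = mex({0, 1, 2, 3, 4, 6}) = 5
G(32) = mex({1, 2, 3, 4, 7}) = 0
Therefore G(32) = 0.

0


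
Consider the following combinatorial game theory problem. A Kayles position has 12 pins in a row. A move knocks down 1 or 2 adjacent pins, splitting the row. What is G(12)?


Kayles: a move removes 1 or 2 adjacent pins from a contiguous row.
Removing pins from a row of k leaves two independent rows (a, b) with a + b = k - 1 (one pin) or a + b = k - 2 (two pins); an end removal gives a = 0.
By Sprague-Grundy, G(k) = mex{ G(a) XOR G(b) } over all these splits. G(0) = 0.
G(1): splits (0,0):0^0=0 -> mex({0}) = 1
G(2): splits (0,1):0^1=1 (0,0):0^0=0 -> mex({0, 1}) = 2
G(3): splits (0,2):0^2=2 (1,1):1^1=0 (0,1):0^1=1 -> mex({0, 1, 2}) = 3
G(4): splits (0,3):0^3=3 (1,2):1^2=3 (0,2):0^2=2 (1,1):1^1=0 -> mex({0, 2, 3}) = 1
G(5): splits (0,4):0^1=1 (1,3):1^3=2 (2,2):2^2=0 (0,3):0^3=3 (1,2):1^2=3 -> mex({0, 1, 2, 3}) = 4
G(6) = mex({0, 1, 2, 4}) = 3
G(7) = mex({0, 1, 3, 4, 5}) = 2
G(8) = mex({0, 2, 3, 5, 6}) = 1
G(9) = mex({0, 1, 2, 3, 6, 7}) = 4
G(10) = mex({0, 1, 3, 4, 5, 7}) = 2
G(11) = mex({0, 1, 2, 3, 4, 5}) = 6
G(12) = mex({0, 1, 2, 3, 5, 6, 7}) = 4
Therefore G(12) = 4.

4


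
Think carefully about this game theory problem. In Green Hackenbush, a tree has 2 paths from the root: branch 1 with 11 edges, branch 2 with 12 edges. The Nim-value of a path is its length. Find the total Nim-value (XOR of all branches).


The tree has 2 branches from the ground vertex.
In Green Hackenbush, the Nim-value of a simple path of length k is k.
Branch 1: length 11, Nim-value = 11
Branch 2: length 12, Nim-value = 12
Total Nim-value = XOR of all branch values:
0 XOR 11 = 11
11 XOR 12 = 7
Nim-value of the tree = 7

7


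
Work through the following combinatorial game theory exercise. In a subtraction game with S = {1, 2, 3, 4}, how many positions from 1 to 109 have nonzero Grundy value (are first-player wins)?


Subtraction set S = {1, 2, 3, 4}, so G(n) = n mod 5.
G(n) = 0 when n is a multiple of 5.
Multiples of 5 in [1, 109]: 21
N-positions (nonzero Grundy) = 109 - 21 = 88

88


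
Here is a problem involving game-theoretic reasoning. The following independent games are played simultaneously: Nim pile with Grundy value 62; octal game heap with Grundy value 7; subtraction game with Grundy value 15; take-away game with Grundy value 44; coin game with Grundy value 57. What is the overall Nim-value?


By the Sprague-Grundy theorem, the Grundy value of a sum of games is the XOR of individual Grundy values.
Nim pile: Grundy value = 62. Running XOR: 0 XOR 62 = 62
octal game heap: Grundy value = 7. Running XOR: 62 XOR 7 = 57
subtraction game: Grundy value = 15. Running XOR: 57 XOR 15 = 54
take-away game: Grundy value = 44. Running XOR: 54 XOR 44 = 26
coin game: Grundy value = 57. Running XOR: 26 XOR 57 = 35
The combined Grundy value is 35.

35


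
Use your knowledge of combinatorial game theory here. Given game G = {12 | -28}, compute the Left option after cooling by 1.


Original game: {12 | -28} (a switch {a | b} with a > b).
Cooling by t (for t below the temperature (a - b)/2 = 20) taxes each move by t: {a | b} cooled by t is {a - t | b + t}.
Cooling amount: t = 1
Cooled Left option: 12 - 1 = 11
Cooled Right option: -28 + 1 = -27
Cooled game: {11 | -27}
Left option = 11

11


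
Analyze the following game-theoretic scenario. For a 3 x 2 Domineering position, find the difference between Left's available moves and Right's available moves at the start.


Board is 3 x 2 (rows x cols).
Left (vertical) placements: (rows-1) * cols = 2 * 2 = 4
Right (horizontal) placements: rows * (cols-1) = 3 * 1 = 3
Advantage = Left - Right = 4 - 3 = 1

1


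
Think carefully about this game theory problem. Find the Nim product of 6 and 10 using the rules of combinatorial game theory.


Nim multiplication is bilinear over XOR: (u XOR v) * w = (u*w) XOR (v*w).
So we split each operand into its bit components and XOR the pairwise Nim products.
6 = 2 + 4 (as XOR of powers of 2).
10 = 2 + 8 (as XOR of powers of 2).
Using the standard Nim-product table on single bits:
  2*2 = 3,   2*4 = 8,   2*8 = 12,
  4*4 = 6,   4*8 = 11,  8*8 = 13,
and  1*x = x (identity), k*l = l*k (commutative).
Pairwise Nim products:
  2 * 2 = 3
  2 * 8 = 12
  4 * 2 = 8
  4 * 8 = 11
XOR them: 3 XOR 12 XOR 8 XOR 11 = 12.
Result: 6 * 10 = 12 (in Nim).

12


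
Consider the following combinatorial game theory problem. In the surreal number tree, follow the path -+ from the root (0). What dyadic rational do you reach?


Sign expansion: -+
Rule: track bounds (lo, hi), initially (-inf, +inf). On '+', the current value becomes lo and we move to the simplest number in (value, hi): value + 1 if hi = +inf, otherwise the midpoint (value + hi)/2. On '-', the current value becomes hi and we move to value - 1 if lo = -inf, otherwise the midpoint (lo + value)/2.
Start at 0.
Step 1: sign = -, move left. Bounds: (-inf, 0). Value = -1
Step 2: sign = +, move right. Bounds: (-1, 0). Value = -1/2
The surreal number with sign expansion -+ is -1/2.

-1/2


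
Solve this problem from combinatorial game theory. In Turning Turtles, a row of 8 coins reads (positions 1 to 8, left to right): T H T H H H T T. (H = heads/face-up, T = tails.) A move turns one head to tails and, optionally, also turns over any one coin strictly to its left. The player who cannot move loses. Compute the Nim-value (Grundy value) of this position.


Coins: T H T H H H T T
Key fact: a single head at position k behaves exactly like a Nim heap of size k (turning it to T and optionally flipping a coin at j < k corresponds to moving the heap from k to j, or to 0), and heads combine as a disjunctive sum (two heads at the same place would cancel, matching j XOR j = 0). So the Nim-value is the XOR of the 1-indexed positions of the heads.
Face-up positions (1-indexed): [2, 4, 5, 6]
XOR 0 with 2: 0 XOR 2 = 2
XOR 2 with 4: 2 XOR 4 = 6
XOR 6 with 5: 6 XOR 5 = 3
XOR 3 with 6: 3 XOR 6 = 5
Nim-value = 5

5


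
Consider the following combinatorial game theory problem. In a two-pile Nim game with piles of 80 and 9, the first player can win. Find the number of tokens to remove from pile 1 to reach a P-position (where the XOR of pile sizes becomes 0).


Piles: 80 and 9
Current XOR: 80 XOR 9 = 89 (non-zero, so this is an N-position).
To make the XOR zero, we need to find a move that balances the piles.
For pile 1 (size 80): target = 80 XOR 89 = 9
We reduce pile 1 from 80 to 9.
Tokens removed: 80 - 9 = 71
Verification: 9 XOR 9 = 0

71


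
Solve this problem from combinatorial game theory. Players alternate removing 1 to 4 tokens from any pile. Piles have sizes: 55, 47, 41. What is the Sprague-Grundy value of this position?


Subtraction set: {1, 2, 3, 4}
For this subtraction set, G(n) = n mod 5 (period = max + 1 = 5).
Pile 1 (size 55): G(55) = 55 mod 5 = 0
Pile 2 (size 47): G(47) = 47 mod 5 = 2
Pile 3 (size 41): G(41) = 41 mod 5 = 1
Total Grundy value = XOR of all: 0 XOR 2 XOR 1 = 3

3


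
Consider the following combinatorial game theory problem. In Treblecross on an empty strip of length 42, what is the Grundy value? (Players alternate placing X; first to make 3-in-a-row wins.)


Treblecross: place X on empty cells; 3-in-a-row wins.
Playing within two cells of an existing X lets the opponent win at once, so sensible play treats the cells i-2..i+2 around each X as dead. The player left with no safe cell loses, so this is a normal-play take-away game on strips of safe cells.
Placing X at cell i (0-indexed) of a strip of k safe cells leaves independent strips of sizes max(0, i-2) and max(0, k-i-3). Hence G(k) = mex{ G(max(0,i-2)) XOR G(max(0,k-i-3)) : 0 <= i < k }, with G(0) = 0.
G(1): splits (0,0):0^0=0 -> mex({0}) = 1
G(2): splits (0,0):0^0=0 -> mex({0}) = 1
G(3): splits (0,0):0^0=0 -> mex({0}) = 1
G(4): splits (0,1):0^1=1 (0,0):0^0=0 -> mex({0, 1}) = 2
G(5): splits (0,2):0^1=1 (0,1):0^1=1 (0,0):0^0=0 -> mex({0, 1}) = 2
G(6) = mex({1}) = 0
G(7) = mex({0, 1, 2}) = 3
G(8) = mex({0, 1, 2}) = 3
G(9) = mex({0, 2}) = 1
G(10) = mex({0, 2, 3}) = 1
G(11) = mex({0, 3}) = 1
G(12) = mex({1, 3}) = 0
G(13) = mex({0, 1, 2, 3}) = 4
G(14) = mex({0, 1, 2}) = 3
G(15) = mex({0, 1, 2}) = 3
G(16) = mex({0, 1, 2, 4}) = 3
G(17) = mex({0, 1, 3, 4}) = 2
G(18) = mex({0, 1, 3, 4}) = 2
G(19) = mex({0, 1, 3, 5}) = 2
G(20) = mex({0, 1, 2, 3, 5}) = 4
G(21) = mex({0, 1, 2, 3, 5}) = 4
G(22) = mex({1, 2, 6}) = 0
G(23) = mex({0, 1, 2, 3, 4, 6}) = 5
G(24) = mex({0, 1, 2, 3, 4}) = 5
G(25) = mex({0, 1, 3, 4, 7}) = 2
G(26) = mex({0, 1, 3, 4, 5, 7}) = 2
G(27) = mex({0, 1, 3, 5}) = 2
G(28) = mex({0, 1, 2, 5}) = 3
G(29) = mex({0, 1, 2, 4, 5, 6}) = 3
G(30) = mex({1, 2, 4, 6}) = 0
G(31) = mex({0, 1, 2, 3, 4, 6}) = 5
G(32) = mex({1, 2, 3, 4, 7}) = 0
G(33) = mex({0, 3, 7}) = 1
G(34) = mex({0, 2, 3, 5, 7}) = 1
G(35) = mex({0, 2, 3, 5, 6}) = 1
G(36) = mex({0, 1, 2, 5, 6}) = 3
G(37) = mex({0, 1, 2, 4, 5, 6}) = 3
G(38) = mex({0, 1, 2, 4}) = 3
G(39) = mex({0, 1, 2, 3, 4, 7}) = 5
G(40) = mex({0, 1, 2, 3, 4, 5, 7}) = 6
G(41) = mex({0, 1, 2, 3, 5, 7}) = 4
G(42) = mex({0, 1, 2, 3, 5, 6, 7}) = 4
Therefore G(42) = 4.

4


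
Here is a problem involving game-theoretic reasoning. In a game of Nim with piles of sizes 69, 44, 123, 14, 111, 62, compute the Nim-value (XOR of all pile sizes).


We need the XOR (exclusive or) of all pile sizes.
After XOR-ing pile 1 (size 69): 0 XOR 69 = 69
After XOR-ing pile 2 (size 44): 69 XOR 44 = 105
After XOR-ing pile 3 (size 123): 105 XOR 123 = 18
After XOR-ing pile 4 (size 14): 18 XOR 14 = 28
After XOR-ing pile 5 (size 111): 28 XOR 111 = 115
After XOR-ing pile 6 (size 62): 115 XOR 62 = 77
The Nim-value of this position is 77.

77


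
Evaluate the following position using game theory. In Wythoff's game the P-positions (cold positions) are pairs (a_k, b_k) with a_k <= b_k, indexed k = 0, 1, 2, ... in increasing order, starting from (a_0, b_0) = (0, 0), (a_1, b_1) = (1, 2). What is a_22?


By Wythoff's theorem, a_k = floor(k * phi) and b_k = floor(k * phi^2) = a_k + k, where phi = (1 + sqrt(5))/2 is the golden ratio.
phi = (1 + sqrt(5))/2 = 1.618034
k = 22
k * phi = 22 * 1.618034 = 35.596748
a_22 = floor(k * phi) = 35

35


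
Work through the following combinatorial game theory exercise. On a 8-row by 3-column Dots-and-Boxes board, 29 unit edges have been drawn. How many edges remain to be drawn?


Grid: 8 x 3 boxes, i.e. 9 rows and 4 columns of dots.
Horizontal edges: (rows + 1) * cols = 9 * 3 = 27
Vertical edges: rows * (cols + 1) = 8 * 4 = 32
Total edges: 27 + 32 = 59
Edges drawn: 29
Remaining: 59 - 29 = 30

30


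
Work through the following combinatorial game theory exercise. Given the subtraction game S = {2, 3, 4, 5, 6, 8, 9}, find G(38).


The subtraction set is S = {2, 3, 4, 5, 6, 8, 9}.
G(k) = mex{ G(k - s) : s in S, s <= k }. We compute iteratively: G(0) = 0.
G(1) = mex({}) = 0
G(2) = mex({0}) = 1
G(3) = mex({0}) = 1
G(4) = mex({0, 1}) = 2
G(5) = mex({0, 1}) = 2
G(6) = mex({0, 1, 2}) = 3
G(7) = mex({0, 1, 2}) = 3
G(8) = mex({0, 1, 2, 3}) = 4
G(9) = mex({0, 1, 2, 3}) = 4
G(10) = mex({0, 1, 2, 3, 4}) = 5
G(11) = mex({1, 2, 3, 4}) = 0
G(12) = mex({1, 2, 3, 4, 5}) = 0
G(13) = mex({0, 2, 3, 4, 5}) = 1
G(14) = mex({0, 2, 3, 4, 5}) = 1
G(15) = mex({0, 1, 3, 4, 5}) = 2
G(16) = mex({0, 1, 3, 4, 5}) = 2
G(17) = mex({0, 1, 2, 4}) = 3
G(18) = mex({0, 1, 2, 4, 5}) = 3
G(19) = mex({0, 1, 2, 3, 5}) = 4
Observe that G(11)..G(19) = 0, 0, 1, 1, 2, 2, 3, 3, 4 repeats G(0)..G(8) = 0, 0, 1, 1, 2, 2, 3, 3, 4.
For k >= max(S) = 9, G(k) is determined by the previous 9 values G(k-9)..G(k-1); a window of 9 consecutive values has recurred shifted by 11, so by induction G(k + 11) = G(k) for all k >= 0: the sequence is periodic from the start with period 11.
One period: G(0..10) = 0, 0, 1, 1, 2, 2, 3, 3, 4, 4, 5.
38 mod 11 = 5, so G(38) = G(5) = 2.

2


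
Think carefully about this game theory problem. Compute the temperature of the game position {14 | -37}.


The game is {14 | -37}, a switch {a | b} with numbers a > b.
Cooling {a | b} by t gives {a - t | b + t}, which stops being hot when a - t = b + t, i.e. at t = (a - b)/2. So the temperature of a switch is (a - b)/2.
Temperature = (Left option - Right option) / 2
= (14 - (-37)) / 2
= 51 / 2
= 51/2

51/2


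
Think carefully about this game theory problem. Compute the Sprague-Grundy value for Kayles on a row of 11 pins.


Kayles: a move removes 1 or 2 adjacent pins from a contiguous row.
Removing pins from a row of k leaves two independent rows (a, b) with a + b = k - 1 (one pin) or a + b = k - 2 (two pins); an end removal gives a = 0.
By Sprague-Grundy, G(k) = mex{ G(a) XOR G(b) } over all these splits. G(0) = 0.
G(1): splits (0,0):0^0=0 -> mex({0}) = 1
G(2): splits (0,1):0^1=1 (0,0):0^0=0 -> mex({0, 1}) = 2
G(3): splits (0,2):0^2=2 (1,1):1^1=0 (0,1):0^1=1 -> mex({0, 1, 2}) = 3
G(4): splits (0,3):0^3=3 (1,2):1^2=3 (0,2):0^2=2 (1,1):1^1=0 -> mex({0, 2, 3}) = 1
G(5): splits (0,4):0^1=1 (1,3):1^3=2 (2,2):2^2=0 (0,3):0^3=3 (1,2):1^2=3 -> mex({0, 1, 2, 3}) = 4
G(6) = mex({0, 1, 2, 4}) = 3
G(7) = mex({0, 1, 3, 4, 5}) = 2
G(8) = mex({0, 2, 3, 5, 6}) = 1
G(9) = mex({0, 1, 2, 3, 6, 7}) = 4
G(10) = mex({0, 1, 3, 4, 5, 7}) = 2
G(11) = mex({0, 1, 2, 3, 4, 5}) = 6
Therefore G(11) = 6.

6


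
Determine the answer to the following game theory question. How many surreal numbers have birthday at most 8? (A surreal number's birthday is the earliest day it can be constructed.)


Day 0: {|} = 0 is born. Count = 1.
Day n: the number of surreal numbers born by day n is 2^(n+1) - 1.
By day 0: 2^1 - 1 = 1
By day 1: 2^2 - 1 = 3
By day 2: 2^3 - 1 = 7
By day 3: 2^4 - 1 = 15
By day 4: 2^5 - 1 = 31
By day 5: 2^6 - 1 = 63
By day 6: 2^7 - 1 = 127
By day 7: 2^8 - 1 = 255
By day 8: 2^9 - 1 = 511
By day 8: 511 surreal numbers.

511


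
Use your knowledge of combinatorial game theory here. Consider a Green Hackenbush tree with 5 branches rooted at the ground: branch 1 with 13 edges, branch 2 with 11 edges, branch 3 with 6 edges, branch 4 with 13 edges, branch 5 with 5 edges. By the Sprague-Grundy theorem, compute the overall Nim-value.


The tree has 5 branches from the ground vertex.
In Green Hackenbush, the Nim-value of a simple path of length k is k.
Branch 1: length 13, Nim-value = 13
Branch 2: length 11, Nim-value = 11
Branch 3: length 6, Nim-value = 6
Branch 4: length 13, Nim-value = 13
Branch 5: length 5, Nim-value = 5
Total Nim-value = XOR of all branch values:
0 XOR 13 = 13
13 XOR 11 = 6
6 XOR 6 = 0
0 XOR 13 = 13
13 XOR 5 = 8
Nim-value of the tree = 8

8


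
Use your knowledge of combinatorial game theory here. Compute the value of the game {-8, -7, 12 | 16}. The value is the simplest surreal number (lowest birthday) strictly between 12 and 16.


Left options: {-8, -7, 12}, max = 12
Right options: {16}, min = 16
All options are numbers and max(Left) < min(Right), so by the simplicity theorem the value is the simplest (earliest-born) number strictly between 12 and 16.
Integers 13 through 15 all lie strictly between 12 and 16.
Among integers, the simplest (lowest birthday = smallest |n|; 0 is born on day 0, +-n on day n) is 13.
No non-integer in the interval can be simpler: if x is a non-integer in the interval, then floor(x) or ceil(x) also lies in the interval (the interval contains an integer), and both are proper prefixes of x's sign expansion, i.e. born earlier. So the game value is 13.
Game value = 13

13


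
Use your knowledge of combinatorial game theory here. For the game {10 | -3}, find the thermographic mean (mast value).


Game = {10 | -3}, a switch {a | b} with numbers a > b.
Its thermograph has left wall a - t and right wall b + t, which meet at t = (a - b)/2, where both equal (a + b)/2. So the mast (mean value) is at (a + b)/2.
Mean = (10 + (-3))/2 = 7/2 = 7/2

7/2


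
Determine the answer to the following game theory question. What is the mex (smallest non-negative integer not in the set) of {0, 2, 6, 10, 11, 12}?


Set = {0, 2, 6, 10, 11, 12}
0 is in the set.
1 is NOT in the set. This is the mex.
mex = 1

1


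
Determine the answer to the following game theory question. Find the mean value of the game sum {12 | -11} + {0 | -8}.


G1 = {12 | -11}, G2 = {0 | -8}
Each is a switch {a | b} with numbers a > b; its mean value is (a + b)/2, and mean value is additive over game sums: m(G1 + G2) = m(G1) + m(G2).
Mean of G1 = (12 + (-11))/2 = 1/2 = 1/2
Mean of G2 = (0 + (-8))/2 = -8/2 = -4
Mean of G1 + G2 = 1/2 + -4 = -7/2

-7/2


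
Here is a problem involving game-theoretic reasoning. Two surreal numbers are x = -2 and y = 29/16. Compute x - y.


x = -2, y = 29/16
Converting to common denominator: 16
x = -32/16, y = 29/16
x - y = -2 - 29/16 = -61/16

-61/16


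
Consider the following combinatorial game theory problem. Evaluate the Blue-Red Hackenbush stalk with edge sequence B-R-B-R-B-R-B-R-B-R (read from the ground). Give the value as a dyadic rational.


Edges (from ground): B-R-B-R-B-R-B-R-B-R
By Berlekamp's sign-expansion rule, a Blue-Red Hackenbush stalk has the value of the surreal number whose sign sequence is the edge sequence with B -> + and R -> -.
Sign sequence: +-+-+-+-+-
Trace the sign expansion in the surreal number tree, starting from 0:
Edge 1: B (sign +) -> bounds (0, +inf), value = 1
Edge 2: R (sign -) -> bounds (0, 1), value = 1/2
Edge 3: B (sign +) -> bounds (1/2, 1), value = 3/4
Edge 4: R (sign -) -> bounds (1/2, 3/4), value = 5/8
Edge 5: B (sign +) -> bounds (5/8, 3/4), value = 11/16
Edge 6: R (sign -) -> bounds (5/8, 11/16), value = 21/32
Edge 7: B (sign +) -> bounds (21/32, 11/16), value = 43/64
Edge 8: R (sign -) -> bounds (21/32, 43/64), value = 85/128
Edge 9: B (sign +) -> bounds (85/128, 43/64), value = 171/256
Edge 10: R (sign -) -> bounds (85/128, 171/256), value = 341/512
Game value = 341/512

341/512


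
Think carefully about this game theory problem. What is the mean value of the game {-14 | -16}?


Game = {-14 | -16}, a switch {a | b} with numbers a > b.
Its thermograph has left wall a - t and right wall b + t, which meet at t = (a - b)/2, where both equal (a + b)/2. So the mast (mean value) is at (a + b)/2.
Mean = (-14 + (-16))/2 = -30/2 = -15

-15


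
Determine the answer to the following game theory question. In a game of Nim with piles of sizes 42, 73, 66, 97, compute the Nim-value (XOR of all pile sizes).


We need the XOR (exclusive or) of all pile sizes.
After XOR-ing pile 1 (size 42): 0 XOR 42 = 42
After XOR-ing pile 2 (size 73): 42 XOR 73 = 99
After XOR-ing pile 3 (size 66): 99 XOR 66 = 33
After XOR-ing pile 4 (size 97): 33 XOR 97 = 64
The Nim-value of this position is 64.

64


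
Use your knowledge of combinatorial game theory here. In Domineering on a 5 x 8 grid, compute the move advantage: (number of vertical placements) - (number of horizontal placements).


Board is 5 x 8 (rows x cols).
Left (vertical) placements: (rows-1) * cols = 4 * 8 = 32
Right (horizontal) placements: rows * (cols-1) = 5 * 7 = 35
Advantage = Left - Right = 32 - 35 = -3

-3


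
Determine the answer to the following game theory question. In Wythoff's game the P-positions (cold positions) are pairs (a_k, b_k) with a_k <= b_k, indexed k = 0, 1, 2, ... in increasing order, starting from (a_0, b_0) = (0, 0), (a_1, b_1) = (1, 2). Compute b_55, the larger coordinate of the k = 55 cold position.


By Wythoff's theorem, a_k = floor(k * phi) and b_k = floor(k * phi^2) = a_k + k, where phi = (1 + sqrt(5))/2 is the golden ratio.
phi = (1 + sqrt(5))/2 = 1.618034
phi^2 = phi + 1 = 2.618034
k = 55
k * phi^2 = 55 * 2.618034 = 143.991869
b_55 = floor(k * phi^2) = 143 (check: a_55 + k = 88 + 55 = 143)

143


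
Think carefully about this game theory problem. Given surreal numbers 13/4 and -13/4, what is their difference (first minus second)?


x = 13/4, y = -13/4
Converting to common denominator: 4
x = 13/4, y = -13/4
x - y = 13/4 - -13/4 = 13/2

13/2


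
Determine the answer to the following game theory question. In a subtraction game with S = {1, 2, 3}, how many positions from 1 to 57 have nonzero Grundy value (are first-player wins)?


Subtraction set S = {1, 2, 3}, so G(n) = n mod 4.
G(n) = 0 when n is a multiple of 4.
Multiples of 4 in [1, 57]: 14
N-positions (nonzero Grundy) = 57 - 14 = 43

43


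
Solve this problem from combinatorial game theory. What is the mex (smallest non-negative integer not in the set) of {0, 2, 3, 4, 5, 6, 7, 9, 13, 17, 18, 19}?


Set = {0, 2, 3, 4, 5, 6, 7, 9, 13, 17, 18, 19}
0 is in the set.
1 is NOT in the set. This is the mex.
mex = 1

1


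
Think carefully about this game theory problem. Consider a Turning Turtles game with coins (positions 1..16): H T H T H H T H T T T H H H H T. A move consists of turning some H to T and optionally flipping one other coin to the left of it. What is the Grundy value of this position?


Coins: H T H T H H T H T T T H H H H T
Key fact: a single head at position k behaves exactly like a Nim heap of size k (turning it to T and optionally flipping a coin at j < k corresponds to moving the heap from k to j, or to 0), and heads combine as a disjunctive sum (two heads at the same place would cancel, matching j XOR j = 0). So the Nim-value is the XOR of the 1-indexed positions of the heads.
Face-up positions (1-indexed): [1, 3, 5, 6, 8, 12, 13, 14, 15]
XOR 0 with 1: 0 XOR 1 = 1
XOR 1 with 3: 1 XOR 3 = 2
XOR 2 with 5: 2 XOR 5 = 7
XOR 7 with 6: 7 XOR 6 = 1
XOR 1 with 8: 1 XOR 8 = 9
XOR 9 with 12: 9 XOR 12 = 5
XOR 5 with 13: 5 XOR 13 = 8
XOR 8 with 14: 8 XOR 14 = 6
XOR 6 with 15: 6 XOR 15 = 9
Nim-value = 9

9


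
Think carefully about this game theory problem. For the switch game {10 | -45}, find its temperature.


The game is {10 | -45}, a switch {a | b} with numbers a > b.
Cooling {a | b} by t gives {a - t | b + t}, which stops being hot when a - t = b + t, i.e. at t = (a - b)/2. So the temperature of a switch is (a - b)/2.
Temperature = (Left option - Right option) / 2
= (10 - (-45)) / 2
= 55 / 2
= 55/2

55/2


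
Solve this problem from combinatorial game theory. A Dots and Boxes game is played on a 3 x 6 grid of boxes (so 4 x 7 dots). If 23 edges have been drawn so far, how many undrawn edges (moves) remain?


Grid: 3 x 6 boxes, i.e. 4 rows and 7 columns of dots.
Horizontal edges: (rows + 1) * cols = 4 * 6 = 24
Vertical edges: rows * (cols + 1) = 3 * 7 = 21
Total edges: 24 + 21 = 45
Edges drawn: 23
Remaining: 45 - 23 = 22

22


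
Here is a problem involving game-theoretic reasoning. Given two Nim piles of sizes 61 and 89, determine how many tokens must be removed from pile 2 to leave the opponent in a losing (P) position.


Piles: 61 and 89
Current XOR: 61 XOR 89 = 100 (non-zero, so this is an N-position).
To make the XOR zero, we need to find a move that balances the piles.
For pile 2 (size 89): target = 89 XOR 100 = 61
We reduce pile 2 from 89 to 61.
Tokens removed: 89 - 61 = 28
Verification: 61 XOR 61 = 0

28


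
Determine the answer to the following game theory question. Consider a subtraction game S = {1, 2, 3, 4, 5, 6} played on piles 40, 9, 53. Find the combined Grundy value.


Subtraction set: {1, 2, 3, 4, 5, 6}
For this subtraction set, G(n) = n mod 7 (period = max + 1 = 7).
Pile 1 (size 40): G(40) = 40 mod 7 = 5
Pile 2 (size 9): G(9) = 9 mod 7 = 2
Pile 3 (size 53): G(53) = 53 mod 7 = 4
Total Grundy value = XOR of all: 5 XOR 2 XOR 4 = 3

3


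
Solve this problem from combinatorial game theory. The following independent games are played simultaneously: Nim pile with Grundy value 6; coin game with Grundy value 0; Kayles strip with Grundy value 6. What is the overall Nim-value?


By the Sprague-Grundy theorem, the Grundy value of a sum of games is the XOR of individual Grundy values.
Nim pile: Grundy value = 6. Running XOR: 0 XOR 6 = 6
coin game: Grundy value = 0. Running XOR: 6 XOR 0 = 6
Kayles strip: Grundy value = 6. Running XOR: 6 XOR 6 = 0
The combined Grundy value is 0.

0


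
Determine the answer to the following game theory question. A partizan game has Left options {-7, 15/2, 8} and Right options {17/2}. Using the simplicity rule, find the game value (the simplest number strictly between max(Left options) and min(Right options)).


Left options: {-7, 15/2, 8}, max = 8
Right options: {17/2}, min = 17/2
All options are numbers and max(Left) < min(Right), so by the simplicity theorem the value is the simplest (earliest-born) number strictly between 8 and 17/2.
No integer lies strictly between 8 and 17/2, so the value is the dyadic rational m/2^k in the interval with the smallest k (then m odd); search k = 1, 2, ...:
Denominator 2: no odd multiple of 1/2 lies strictly between 8 and 17/2.
Denominator 4: 33/4 lies strictly between 8 and 17/2 -- found.
The simplest number in the interval is 33/4.
Game value = 33/4

33/4


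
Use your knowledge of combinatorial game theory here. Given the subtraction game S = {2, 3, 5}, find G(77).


The subtraction set is S = {2, 3, 5}.
G(k) = mex{ G(k - s) : s in S, s <= k }. We compute iteratively: G(0) = 0.
G(1) = mex({}) = 0
G(2) = mex({0}) = 1
G(3) = mex({0}) = 1
G(4) = mex({0, 1}) = 2
G(5) = mex({0, 1}) = 2
G(6) = mex({0, 1, 2}) = 3
G(7) = mex({1, 2}) = 0
G(8) = mex({1, 2, 3}) = 0
G(9) = mex({0, 2, 3}) = 1
G(10) = mex({0, 2}) = 1
G(11) = mex({0, 1, 3}) = 2
Observe that G(7)..G(11) = 0, 0, 1, 1, 2 repeats G(0)..G(4) = 0, 0, 1, 1, 2.
For k >= max(S) = 5, G(k) is determined by the previous 5 values G(k-5)..G(k-1); a window of 5 consecutive values has recurred shifted by 7, so by induction G(k + 7) = G(k) for all k >= 0: the sequence is periodic from the start with period 7.
One period: G(0..6) = 0, 0, 1, 1, 2, 2, 3.
77 mod 7 = 0, so G(77) = G(0) = 0.

0


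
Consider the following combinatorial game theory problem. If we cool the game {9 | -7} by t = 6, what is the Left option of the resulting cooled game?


Original game: {9 | -7} (a switch {a | b} with a > b).
Cooling by t (for t below the temperature (a - b)/2 = 8) taxes each move by t: {a | b} cooled by t is {a - t | b + t}.
Cooling amount: t = 6
Cooled Left option: 9 - 6 = 3
Cooled Right option: -7 + 6 = -1
Cooled game: {3 | -1}
Left option = 3

3


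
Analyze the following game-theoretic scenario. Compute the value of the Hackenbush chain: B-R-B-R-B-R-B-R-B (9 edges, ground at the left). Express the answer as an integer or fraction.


Edges (from ground): B-R-B-R-B-R-B-R-B
By Berlekamp's sign-expansion rule, a Blue-Red Hackenbush stalk has the value of the surreal number whose sign sequence is the edge sequence with B -> + and R -> -.
Sign sequence: +-+-+-+-+
Trace the sign expansion in the surreal number tree, starting from 0:
Edge 1: B (sign +) -> bounds (0, +inf), value = 1
Edge 2: R (sign -) -> bounds (0, 1), value = 1/2
Edge 3: B (sign +) -> bounds (1/2, 1), value = 3/4
Edge 4: R (sign -) -> bounds (1/2, 3/4), value = 5/8
Edge 5: B (sign +) -> bounds (5/8, 3/4), value = 11/16
Edge 6: R (sign -) -> bounds (5/8, 11/16), value = 21/32
Edge 7: B (sign +) -> bounds (21/32, 11/16), value = 43/64
Edge 8: R (sign -) -> bounds (21/32, 43/64), value = 85/128
Edge 9: B (sign +) -> bounds (85/128, 43/64), value = 171/256
Game value = 171/256

171/256
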